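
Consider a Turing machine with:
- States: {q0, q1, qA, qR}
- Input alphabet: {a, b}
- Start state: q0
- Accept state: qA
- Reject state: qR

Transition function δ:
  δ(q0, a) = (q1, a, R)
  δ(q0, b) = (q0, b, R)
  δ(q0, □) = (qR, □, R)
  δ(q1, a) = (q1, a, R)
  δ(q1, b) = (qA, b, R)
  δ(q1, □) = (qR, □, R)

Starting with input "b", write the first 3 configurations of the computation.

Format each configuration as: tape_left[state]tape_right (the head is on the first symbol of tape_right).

Transitions applied:
Step 1: δ(q0, b) = (q0, b, R)
Step 2: δ(q0, □) = (qR, □, R)

The first 3 configurations are:
[q0]b ⊢ b[q0]□ ⊢ b□[qR]□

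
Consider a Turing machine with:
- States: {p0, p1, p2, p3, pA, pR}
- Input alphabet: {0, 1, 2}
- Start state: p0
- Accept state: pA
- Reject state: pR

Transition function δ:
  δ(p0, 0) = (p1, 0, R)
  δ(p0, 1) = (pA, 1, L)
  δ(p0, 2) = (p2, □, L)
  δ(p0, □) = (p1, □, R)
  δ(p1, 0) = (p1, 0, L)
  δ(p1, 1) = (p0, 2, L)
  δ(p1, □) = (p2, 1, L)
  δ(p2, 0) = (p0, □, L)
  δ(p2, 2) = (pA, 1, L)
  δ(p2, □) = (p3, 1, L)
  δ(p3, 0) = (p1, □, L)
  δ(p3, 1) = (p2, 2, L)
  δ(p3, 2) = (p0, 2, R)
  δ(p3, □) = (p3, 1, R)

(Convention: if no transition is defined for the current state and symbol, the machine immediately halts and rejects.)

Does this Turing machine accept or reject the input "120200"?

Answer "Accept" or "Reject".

Execution trace:
Initial: [p0]120200
Step 1: δ(p0, 1) = (pA, 1, L) → [pA]□120200

The machine reaches the accept state pA and halts.

Answer: Accept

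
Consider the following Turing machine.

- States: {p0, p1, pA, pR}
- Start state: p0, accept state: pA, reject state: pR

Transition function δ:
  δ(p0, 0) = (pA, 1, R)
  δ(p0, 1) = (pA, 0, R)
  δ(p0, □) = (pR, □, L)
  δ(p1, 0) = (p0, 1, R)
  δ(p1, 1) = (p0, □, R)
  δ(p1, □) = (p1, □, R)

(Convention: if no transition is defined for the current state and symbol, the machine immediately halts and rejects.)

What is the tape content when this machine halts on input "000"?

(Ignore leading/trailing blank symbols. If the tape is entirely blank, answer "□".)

Execution trace:
Initial: [p0]000
Step 1: δ(p0, 0) = (pA, 1, R) → 1[pA]00

The machine reaches the accept state pA and halts.

Final tape (ignoring leading/trailing blanks): 100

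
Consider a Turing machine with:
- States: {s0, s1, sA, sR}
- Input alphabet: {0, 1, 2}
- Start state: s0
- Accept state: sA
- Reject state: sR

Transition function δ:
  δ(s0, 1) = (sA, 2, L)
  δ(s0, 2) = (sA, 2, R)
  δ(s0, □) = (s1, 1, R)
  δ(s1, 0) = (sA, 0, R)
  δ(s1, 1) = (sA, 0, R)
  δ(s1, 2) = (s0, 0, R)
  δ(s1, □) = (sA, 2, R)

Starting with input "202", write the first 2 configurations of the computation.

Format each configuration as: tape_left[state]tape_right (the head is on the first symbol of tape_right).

Transitions applied:
Step 1: δ(s0, 2) = (sA, 2, R)

The first 2 configurations are:
[s0]202 ⊢ 2[sA]02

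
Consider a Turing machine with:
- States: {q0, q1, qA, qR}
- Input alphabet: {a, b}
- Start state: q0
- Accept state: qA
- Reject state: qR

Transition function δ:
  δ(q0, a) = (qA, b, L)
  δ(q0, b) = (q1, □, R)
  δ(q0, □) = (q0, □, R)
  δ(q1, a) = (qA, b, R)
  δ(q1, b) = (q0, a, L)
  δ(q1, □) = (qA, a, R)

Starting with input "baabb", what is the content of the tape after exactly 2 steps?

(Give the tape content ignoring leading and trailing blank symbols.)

Execution trace:
Initial: [q0]baabb
Step 1: δ(q0, b) = (q1, □, R) → □[q1]aabb
Step 2: δ(q1, a) = (qA, b, R) → □b[qA]abb

The machine reaches the accept state qA and halts.

After 2 steps, the tape (ignoring leading/trailing blanks) is: babb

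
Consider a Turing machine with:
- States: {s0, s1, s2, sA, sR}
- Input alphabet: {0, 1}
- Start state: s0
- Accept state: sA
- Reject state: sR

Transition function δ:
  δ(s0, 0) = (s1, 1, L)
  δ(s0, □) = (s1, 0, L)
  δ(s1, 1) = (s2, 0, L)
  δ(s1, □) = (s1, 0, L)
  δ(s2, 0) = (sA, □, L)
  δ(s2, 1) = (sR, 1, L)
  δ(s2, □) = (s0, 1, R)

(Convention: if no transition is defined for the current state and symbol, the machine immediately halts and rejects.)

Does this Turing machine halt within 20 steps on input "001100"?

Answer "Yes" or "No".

Execution trace:
Initial: [s0]001100
Step 1: δ(s0, 0) = (s1, 1, L) → [s1]□101100
Step 2: δ(s1, □) = (s1, 0, L) → [s1]□0101100
Step 3: δ(s1, □) = (s1, 0, L) → [s1]□00101100
Step 4: δ(s1, □) = (s1, 0, L) → [s1]□000101100
Step 5: δ(s1, □) = (s1, 0, L) → [s1]□0000101100
Step 6: δ(s1, □) = (s1, 0, L) → [s1]□00000101100
Step 7: δ(s1, □) = (s1, 0, L) → [s1]□000000101100
Step 8: δ(s1, □) = (s1, 0, L) → [s1]□0000000101100
Step 9: δ(s1, □) = (s1, 0, L) → [s1]□00000000101100
Step 10: δ(s1, □) = (s1, 0, L) → [s1]□000000000101100
Step 11: δ(s1, □) = (s1, 0, L) → [s1]□0000000000101100
Step 12: δ(s1, □) = (s1, 0, L) → [s1]□00000000000101100
Step 13: δ(s1, □) = (s1, 0, L) → [s1]□000000000000101100
Step 14: δ(s1, □) = (s1, 0, L) → [s1]□0000000000000101100
Step 15: δ(s1, □) = (s1, 0, L) → [s1]□00000000000000101100
Step 16: δ(s1, □) = (s1, 0, L) → [s1]□000000000000000101100
Step 17: δ(s1, □) = (s1, 0, L) → [s1]□0000000000000000101100
Step 18: δ(s1, □) = (s1, 0, L) → [s1]□00000000000000000101100
Step 19: δ(s1, □) = (s1, 0, L) → [s1]□000000000000000000101100
Step 20: δ(s1, □) = (s1, 0, L) → [s1]□0000000000000000000101100

The machine has not reached a halting state after 20 steps.
The machine did not halt within the 20-step bound.

Answer: No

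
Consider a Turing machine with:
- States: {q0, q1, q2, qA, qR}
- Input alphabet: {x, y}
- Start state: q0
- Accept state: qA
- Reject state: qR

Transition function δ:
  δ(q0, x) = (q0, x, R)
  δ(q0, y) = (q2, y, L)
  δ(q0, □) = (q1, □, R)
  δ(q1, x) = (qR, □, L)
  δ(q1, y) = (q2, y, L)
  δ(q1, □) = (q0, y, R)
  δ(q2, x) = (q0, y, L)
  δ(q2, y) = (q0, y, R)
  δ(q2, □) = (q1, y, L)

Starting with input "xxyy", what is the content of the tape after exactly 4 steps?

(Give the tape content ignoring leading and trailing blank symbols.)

Execution trace:
Initial: [q0]xxyy
Step 1: δ(q0, x) = (q0, x, R) → x[q0]xyy
Step 2: δ(q0, x) = (q0, x, R) → xx[q0]yy
Step 3: δ(q0, y) = (q2, y, L) → x[q2]xyy
Step 4: δ(q2, x) = (q0, y, L) → [q0]xyyy

After 4 steps, the tape (ignoring leading/trailing blanks) is: xyyy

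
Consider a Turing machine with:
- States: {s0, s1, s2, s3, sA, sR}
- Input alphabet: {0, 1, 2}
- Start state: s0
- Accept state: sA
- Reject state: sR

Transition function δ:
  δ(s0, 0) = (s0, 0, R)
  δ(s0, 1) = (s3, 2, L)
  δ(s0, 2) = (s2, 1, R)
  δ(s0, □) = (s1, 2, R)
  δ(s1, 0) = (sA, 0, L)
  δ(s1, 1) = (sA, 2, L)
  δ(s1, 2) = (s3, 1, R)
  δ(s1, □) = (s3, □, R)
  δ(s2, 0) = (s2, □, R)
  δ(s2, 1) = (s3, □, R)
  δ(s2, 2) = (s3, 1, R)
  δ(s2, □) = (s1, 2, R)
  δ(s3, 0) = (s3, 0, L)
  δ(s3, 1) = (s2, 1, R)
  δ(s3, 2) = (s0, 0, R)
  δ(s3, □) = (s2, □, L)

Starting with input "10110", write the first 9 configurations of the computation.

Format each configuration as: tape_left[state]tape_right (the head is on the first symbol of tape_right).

Transitions applied:
Step 1: δ(s0, 1) = (s3, 2, L)
Step 2: δ(s3, □) = (s2, □, L)
Step 3: δ(s2, □) = (s1, 2, R)
Step 4: δ(s1, □) = (s3, □, R)
Step 5: δ(s3, 2) = (s0, 0, R)
Step 6: δ(s0, 0) = (s0, 0, R)
Step 7: δ(s0, 1) = (s3, 2, L)
Step 8: δ(s3, 0) = (s3, 0, L)

The first 9 configurations are:
[s0]10110 ⊢ [s3]□20110 ⊢ [s2]□□20110 ⊢ 2[s1]□20110 ⊢ 2□[s3]20110 ⊢ 2□0[s0]0110 ⊢ 2□00[s0]110 ⊢ 2□0[s3]0210 ⊢ 2□[s3]00210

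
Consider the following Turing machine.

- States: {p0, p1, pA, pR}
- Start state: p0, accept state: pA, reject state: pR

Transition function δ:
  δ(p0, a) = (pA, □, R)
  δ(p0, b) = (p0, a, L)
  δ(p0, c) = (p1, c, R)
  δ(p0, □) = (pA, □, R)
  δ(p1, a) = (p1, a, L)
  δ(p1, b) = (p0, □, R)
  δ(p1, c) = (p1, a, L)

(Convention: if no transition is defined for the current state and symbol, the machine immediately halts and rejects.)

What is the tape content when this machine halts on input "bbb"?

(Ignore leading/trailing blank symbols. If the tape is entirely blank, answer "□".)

Execution trace:
Initial: [p0]bbb
Step 1: δ(p0, b) = (p0, a, L) → [p0]□abb
Step 2: δ(p0, □) = (pA, □, R) → □[pA]abb

The machine reaches the accept state pA and halts.

Final tape (ignoring leading/trailing blanks): abb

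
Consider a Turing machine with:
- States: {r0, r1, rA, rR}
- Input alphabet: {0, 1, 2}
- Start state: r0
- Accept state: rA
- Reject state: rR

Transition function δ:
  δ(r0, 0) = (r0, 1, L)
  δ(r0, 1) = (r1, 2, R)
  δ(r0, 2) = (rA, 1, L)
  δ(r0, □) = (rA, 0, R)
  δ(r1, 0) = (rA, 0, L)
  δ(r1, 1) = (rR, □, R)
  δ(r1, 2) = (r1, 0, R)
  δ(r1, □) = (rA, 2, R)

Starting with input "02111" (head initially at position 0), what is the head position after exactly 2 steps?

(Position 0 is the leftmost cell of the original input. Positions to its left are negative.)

Execution trace (head position shown):
Step 0: [r0]02111  (head at position 0)
Step 1: move left → [r0]□12111  (head at position -1)
Step 2: move right → 0[rA]12111  (head at position 0)

After 2 steps, the head is at position 0.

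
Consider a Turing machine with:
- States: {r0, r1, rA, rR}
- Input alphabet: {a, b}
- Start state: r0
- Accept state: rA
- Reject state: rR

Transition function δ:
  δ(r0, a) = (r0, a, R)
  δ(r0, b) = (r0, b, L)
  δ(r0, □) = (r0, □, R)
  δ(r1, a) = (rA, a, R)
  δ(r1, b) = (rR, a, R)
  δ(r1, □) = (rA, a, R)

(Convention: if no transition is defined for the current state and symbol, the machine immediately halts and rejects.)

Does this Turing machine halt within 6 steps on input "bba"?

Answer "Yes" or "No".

Execution trace:
Initial: [r0]bba
Step 1: δ(r0, b) = (r0, b, L) → [r0]□bba
Step 2: δ(r0, □) = (r0, □, R) → □[r0]bba
Step 3: δ(r0, b) = (r0, b, L) → [r0]□bba
Step 4: δ(r0, □) = (r0, □, R) → □[r0]bba
Step 5: δ(r0, b) = (r0, b, L) → [r0]□bba
Step 6: δ(r0, □) = (r0, □, R) → □[r0]bba

The machine has not reached a halting state after 6 steps.
The machine did not halt within the 6-step bound.

Answer: No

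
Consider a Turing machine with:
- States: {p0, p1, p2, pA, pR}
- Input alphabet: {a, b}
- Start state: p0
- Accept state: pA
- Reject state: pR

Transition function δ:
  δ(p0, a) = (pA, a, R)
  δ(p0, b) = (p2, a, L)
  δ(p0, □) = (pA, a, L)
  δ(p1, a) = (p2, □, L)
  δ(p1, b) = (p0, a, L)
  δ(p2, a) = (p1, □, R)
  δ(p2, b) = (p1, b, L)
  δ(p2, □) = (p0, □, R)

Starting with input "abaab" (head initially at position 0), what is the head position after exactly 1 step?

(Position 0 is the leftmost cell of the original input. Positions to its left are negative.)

Execution trace (head position shown):
Step 0: [p0]abaab  (head at position 0)
Step 1: move right → a[pA]baab  (head at position 1)

After 1 step, the head is at position 1.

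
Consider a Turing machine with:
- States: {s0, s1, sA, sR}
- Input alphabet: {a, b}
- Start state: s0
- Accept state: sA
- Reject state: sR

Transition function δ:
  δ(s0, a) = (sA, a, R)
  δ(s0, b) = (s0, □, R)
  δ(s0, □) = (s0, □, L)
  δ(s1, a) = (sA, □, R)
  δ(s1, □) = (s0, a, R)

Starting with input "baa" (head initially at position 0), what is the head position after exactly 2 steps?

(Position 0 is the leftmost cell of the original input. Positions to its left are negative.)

Execution trace (head position shown):
Step 0: [s0]baa  (head at position 0)
Step 1: move right → □[s0]aa  (head at position 1)
Step 2: move right → □a[sA]a  (head at position 2)

After 2 steps, the head is at position 2.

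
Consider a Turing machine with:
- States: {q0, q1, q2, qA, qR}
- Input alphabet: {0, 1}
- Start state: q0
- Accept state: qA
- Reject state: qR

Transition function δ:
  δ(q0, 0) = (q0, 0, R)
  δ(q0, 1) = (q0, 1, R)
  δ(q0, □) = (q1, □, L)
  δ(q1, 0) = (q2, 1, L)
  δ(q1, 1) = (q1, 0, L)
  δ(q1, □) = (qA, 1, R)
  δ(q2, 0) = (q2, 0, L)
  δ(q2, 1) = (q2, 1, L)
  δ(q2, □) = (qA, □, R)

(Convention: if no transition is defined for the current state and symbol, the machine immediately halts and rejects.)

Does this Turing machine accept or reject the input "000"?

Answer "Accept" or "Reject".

Execution trace:
Initial: [q0]000
Step 1: δ(q0, 0) = (q0, 0, R) → 0[q0]00
Step 2: δ(q0, 0) = (q0, 0, R) → 00[q0]0
Step 3: δ(q0, 0) = (q0, 0, R) → 000[q0]□
Step 4: δ(q0, □) = (q1, □, L) → 00[q1]0□
Step 5: δ(q1, 0) = (q2, 1, L) → 0[q2]01□
Step 6: δ(q2, 0) = (q2, 0, L) → [q2]001□
Step 7: δ(q2, 0) = (q2, 0, L) → [q2]□001□
Step 8: δ(q2, □) = (qA, □, R) → □[qA]001□

The machine reaches the accept state qA and halts.

Answer: Accept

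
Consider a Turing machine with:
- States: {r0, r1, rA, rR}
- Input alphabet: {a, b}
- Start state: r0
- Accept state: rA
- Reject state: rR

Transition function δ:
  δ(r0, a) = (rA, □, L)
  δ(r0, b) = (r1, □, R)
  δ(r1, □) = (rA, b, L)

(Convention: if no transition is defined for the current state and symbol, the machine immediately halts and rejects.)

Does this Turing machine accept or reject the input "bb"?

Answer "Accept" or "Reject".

Execution trace:
Initial: [r0]bb
Step 1: δ(r0, b) = (r1, □, R) → □[r1]b

No transition is defined for δ(r1, b). By convention the machine halts and rejects.

Answer: Reject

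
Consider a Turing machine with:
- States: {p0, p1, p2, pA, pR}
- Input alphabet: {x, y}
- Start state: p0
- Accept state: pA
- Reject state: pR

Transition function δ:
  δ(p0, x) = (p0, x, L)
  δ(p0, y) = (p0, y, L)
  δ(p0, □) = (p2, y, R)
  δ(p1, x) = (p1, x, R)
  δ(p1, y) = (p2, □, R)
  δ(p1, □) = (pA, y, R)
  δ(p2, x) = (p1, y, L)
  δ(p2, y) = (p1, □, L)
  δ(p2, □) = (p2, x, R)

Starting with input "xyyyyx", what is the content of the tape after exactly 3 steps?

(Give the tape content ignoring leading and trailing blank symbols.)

Execution trace:
Initial: [p0]xyyyyx
Step 1: δ(p0, x) = (p0, x, L) → [p0]□xyyyyx
Step 2: δ(p0, □) = (p2, y, R) → y[p2]xyyyyx
Step 3: δ(p2, x) = (p1, y, L) → [p1]yyyyyyx

After 3 steps, the tape (ignoring leading/trailing blanks) is: yyyyyyx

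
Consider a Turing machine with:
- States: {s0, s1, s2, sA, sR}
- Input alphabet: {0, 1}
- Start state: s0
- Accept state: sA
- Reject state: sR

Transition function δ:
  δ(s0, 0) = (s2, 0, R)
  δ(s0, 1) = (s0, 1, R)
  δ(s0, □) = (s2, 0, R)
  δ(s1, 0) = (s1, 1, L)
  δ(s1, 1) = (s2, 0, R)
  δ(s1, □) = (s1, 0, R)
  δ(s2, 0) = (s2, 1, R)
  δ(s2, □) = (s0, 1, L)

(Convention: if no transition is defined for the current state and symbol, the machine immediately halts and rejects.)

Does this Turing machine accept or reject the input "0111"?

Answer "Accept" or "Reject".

Execution trace:
Initial: [s0]0111
Step 1: δ(s0, 0) = (s2, 0, R) → 0[s2]111

No transition is defined for δ(s2, 1). By convention the machine halts and rejects.

Answer: Reject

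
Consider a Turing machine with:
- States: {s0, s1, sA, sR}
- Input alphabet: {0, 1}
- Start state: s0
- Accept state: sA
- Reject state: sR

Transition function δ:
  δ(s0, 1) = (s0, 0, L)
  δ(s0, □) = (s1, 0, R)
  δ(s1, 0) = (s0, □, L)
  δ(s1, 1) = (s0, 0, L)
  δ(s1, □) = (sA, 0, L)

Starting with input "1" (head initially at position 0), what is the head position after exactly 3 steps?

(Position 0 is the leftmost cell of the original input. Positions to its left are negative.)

Execution trace (head position shown):
Step 0: [s0]1  (head at position 0)
Step 1: move left → [s0]□0  (head at position -1)
Step 2: move right → 0[s1]0  (head at position 0)
Step 3: move left → [s0]0□  (head at position -1)

After 3 steps, the head is at position -1.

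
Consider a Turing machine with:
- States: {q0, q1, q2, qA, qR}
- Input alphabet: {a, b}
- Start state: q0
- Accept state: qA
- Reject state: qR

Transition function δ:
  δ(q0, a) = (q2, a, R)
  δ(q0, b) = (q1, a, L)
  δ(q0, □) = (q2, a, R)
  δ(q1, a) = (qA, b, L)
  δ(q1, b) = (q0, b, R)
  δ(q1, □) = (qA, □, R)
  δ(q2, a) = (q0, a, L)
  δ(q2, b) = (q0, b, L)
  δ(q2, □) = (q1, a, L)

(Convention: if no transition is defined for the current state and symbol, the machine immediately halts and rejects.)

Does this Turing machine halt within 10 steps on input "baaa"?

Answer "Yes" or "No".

Execution trace:
Initial: [q0]baaa
Step 1: δ(q0, b) = (q1, a, L) → [q1]□aaaa
Step 2: δ(q1, □) = (qA, □, R) → □[qA]aaaa

The machine reaches the accept state qA and halts.
The machine halted after 2 steps (within the 10-step bound).

Answer: Yes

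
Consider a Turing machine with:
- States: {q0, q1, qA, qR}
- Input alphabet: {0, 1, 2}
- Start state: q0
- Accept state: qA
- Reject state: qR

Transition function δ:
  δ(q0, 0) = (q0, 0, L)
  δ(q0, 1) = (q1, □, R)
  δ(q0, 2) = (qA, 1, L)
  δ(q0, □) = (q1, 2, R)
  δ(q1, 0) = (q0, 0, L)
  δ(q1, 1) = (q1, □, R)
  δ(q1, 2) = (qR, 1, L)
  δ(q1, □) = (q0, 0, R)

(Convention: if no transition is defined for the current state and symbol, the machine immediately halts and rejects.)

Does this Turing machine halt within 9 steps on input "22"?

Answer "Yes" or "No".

Execution trace:
Initial: [q0]22
Step 1: δ(q0, 2) = (qA, 1, L) → [qA]□12

The machine reaches the accept state qA and halts.
The machine halted after 1 step (within the 9-step bound).

Answer: Yes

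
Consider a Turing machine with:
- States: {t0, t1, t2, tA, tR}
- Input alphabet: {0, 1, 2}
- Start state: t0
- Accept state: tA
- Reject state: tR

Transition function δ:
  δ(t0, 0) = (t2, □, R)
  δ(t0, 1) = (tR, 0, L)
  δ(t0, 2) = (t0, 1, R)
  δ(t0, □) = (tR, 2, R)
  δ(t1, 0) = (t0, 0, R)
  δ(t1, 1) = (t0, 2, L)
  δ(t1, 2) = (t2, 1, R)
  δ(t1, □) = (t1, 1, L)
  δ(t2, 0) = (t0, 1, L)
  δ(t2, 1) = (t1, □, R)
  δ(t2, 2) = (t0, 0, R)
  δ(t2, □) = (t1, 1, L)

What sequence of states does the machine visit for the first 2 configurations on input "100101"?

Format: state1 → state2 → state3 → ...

Execution trace:
Initial: [t0]100101
Step 1: δ(t0, 1) = (tR, 0, L) → [tR]□000101

The machine reaches the reject state tR and halts.

State sequence: t0 → tR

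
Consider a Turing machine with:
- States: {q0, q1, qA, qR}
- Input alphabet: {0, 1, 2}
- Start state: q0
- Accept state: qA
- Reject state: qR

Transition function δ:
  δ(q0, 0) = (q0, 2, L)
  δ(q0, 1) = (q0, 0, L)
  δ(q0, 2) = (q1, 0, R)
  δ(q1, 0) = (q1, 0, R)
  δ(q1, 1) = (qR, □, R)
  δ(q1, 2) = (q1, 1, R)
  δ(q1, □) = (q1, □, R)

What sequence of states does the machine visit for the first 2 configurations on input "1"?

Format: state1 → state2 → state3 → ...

Execution trace:
Initial: [q0]1
Step 1: δ(q0, 1) = (q0, 0, L) → [q0]□0

No transition is defined for δ(q0, □). By convention the machine halts and rejects.

State sequence: q0 → q0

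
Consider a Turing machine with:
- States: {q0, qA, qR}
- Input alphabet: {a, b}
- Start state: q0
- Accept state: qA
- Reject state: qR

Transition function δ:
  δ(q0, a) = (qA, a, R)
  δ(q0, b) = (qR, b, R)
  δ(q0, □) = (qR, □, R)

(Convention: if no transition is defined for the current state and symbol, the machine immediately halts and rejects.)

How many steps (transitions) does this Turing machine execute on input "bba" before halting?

Execution trace:
Initial: [q0]bba
Step 1: δ(q0, b) = (qR, b, R) → b[qR]ba

The machine reaches the reject state qR and halts.

The machine executed 1 step before halting.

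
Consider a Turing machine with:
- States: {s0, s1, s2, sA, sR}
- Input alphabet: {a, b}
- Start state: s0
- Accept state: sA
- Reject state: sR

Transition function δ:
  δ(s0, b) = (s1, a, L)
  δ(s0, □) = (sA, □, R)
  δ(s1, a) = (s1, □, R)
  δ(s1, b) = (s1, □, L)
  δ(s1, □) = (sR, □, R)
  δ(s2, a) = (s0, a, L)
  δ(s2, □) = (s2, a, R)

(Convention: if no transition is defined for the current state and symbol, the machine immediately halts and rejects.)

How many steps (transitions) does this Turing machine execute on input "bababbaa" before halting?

Execution trace:
Initial: [s0]bababbaa
Step 1: δ(s0, b) = (s1, a, L) → [s1]□aababbaa
Step 2: δ(s1, □) = (sR, □, R) → □[sR]aababbaa

The machine reaches the reject state sR and halts.

The machine executed 2 steps before halting.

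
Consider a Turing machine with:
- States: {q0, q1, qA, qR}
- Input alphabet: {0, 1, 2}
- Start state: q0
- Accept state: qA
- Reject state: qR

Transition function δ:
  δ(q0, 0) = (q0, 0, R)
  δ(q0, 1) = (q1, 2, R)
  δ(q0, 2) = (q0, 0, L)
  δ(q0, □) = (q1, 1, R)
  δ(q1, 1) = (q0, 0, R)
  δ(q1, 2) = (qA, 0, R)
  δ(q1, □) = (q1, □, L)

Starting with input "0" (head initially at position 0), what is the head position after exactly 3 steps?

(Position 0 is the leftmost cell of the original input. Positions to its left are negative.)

Execution trace (head position shown):
Step 0: [q0]0  (head at position 0)
Step 1: move right → 0[q0]□  (head at position 1)
Step 2: move right → 01[q1]□  (head at position 2)
Step 3: move left → 0[q1]1□  (head at position 1)

After 3 steps, the head is at position 1.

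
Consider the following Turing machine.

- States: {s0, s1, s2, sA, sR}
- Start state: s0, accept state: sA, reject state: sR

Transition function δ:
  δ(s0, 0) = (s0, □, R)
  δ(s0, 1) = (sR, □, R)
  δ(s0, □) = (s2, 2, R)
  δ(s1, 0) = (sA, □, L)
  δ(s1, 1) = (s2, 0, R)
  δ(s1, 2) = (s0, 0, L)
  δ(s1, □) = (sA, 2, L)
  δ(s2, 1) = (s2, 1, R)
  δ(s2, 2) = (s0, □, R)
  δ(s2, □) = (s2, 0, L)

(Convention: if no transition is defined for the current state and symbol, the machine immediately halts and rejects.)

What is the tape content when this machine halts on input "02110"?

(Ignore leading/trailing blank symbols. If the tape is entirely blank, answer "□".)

Execution trace:
Initial: [s0]02110
Step 1: δ(s0, 0) = (s0, □, R) → □[s0]2110

No transition is defined for δ(s0, 2). By convention the machine halts and rejects.

Final tape (ignoring leading/trailing blanks): 2110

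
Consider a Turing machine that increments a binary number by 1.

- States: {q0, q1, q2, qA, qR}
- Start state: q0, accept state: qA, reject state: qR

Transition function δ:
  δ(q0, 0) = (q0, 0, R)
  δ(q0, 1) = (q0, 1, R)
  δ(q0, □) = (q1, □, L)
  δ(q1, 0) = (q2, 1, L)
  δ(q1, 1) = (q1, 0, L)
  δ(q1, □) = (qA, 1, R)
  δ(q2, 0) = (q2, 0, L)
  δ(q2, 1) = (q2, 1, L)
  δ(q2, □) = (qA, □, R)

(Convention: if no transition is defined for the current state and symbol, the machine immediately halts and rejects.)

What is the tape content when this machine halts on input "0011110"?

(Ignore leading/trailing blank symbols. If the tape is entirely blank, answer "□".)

Execution trace:
Initial: [q0]0011110
Step 1: δ(q0, 0) = (q0, 0, R) → 0[q0]011110
Step 2: δ(q0, 0) = (q0, 0, R) → 00[q0]11110
Step 3: δ(q0, 1) = (q0, 1, R) → 001[q0]1110
Step 4: δ(q0, 1) = (q0, 1, R) → 0011[q0]110
Step 5: δ(q0, 1) = (q0, 1, R) → 00111[q0]10
Step 6: δ(q0, 1) = (q0, 1, R) → 001111[q0]0
Step 7: δ(q0, 0) = (q0, 0, R) → 0011110[q0]□
Step 8: δ(q0, □) = (q1, □, L) → 001111[q1]0□
Step 9: δ(q1, 0) = (q2, 1, L) → 00111[q2]11□
Step 10: δ(q2, 1) = (q2, 1, L) → 0011[q2]111□
Step 11: δ(q2, 1) = (q2, 1, L) → 001[q2]1111□
Step 12: δ(q2, 1) = (q2, 1, L) → 00[q2]11111□
Step 13: δ(q2, 1) = (q2, 1, L) → 0[q2]011111□
Step 14: δ(q2, 0) = (q2, 0, L) → [q2]0011111□
Step 15: δ(q2, 0) = (q2, 0, L) → [q2]□0011111□
Step 16: δ(q2, □) = (qA, □, R) → □[qA]0011111□

The machine reaches the accept state qA and halts.

Final tape (ignoring leading/trailing blanks): 0011111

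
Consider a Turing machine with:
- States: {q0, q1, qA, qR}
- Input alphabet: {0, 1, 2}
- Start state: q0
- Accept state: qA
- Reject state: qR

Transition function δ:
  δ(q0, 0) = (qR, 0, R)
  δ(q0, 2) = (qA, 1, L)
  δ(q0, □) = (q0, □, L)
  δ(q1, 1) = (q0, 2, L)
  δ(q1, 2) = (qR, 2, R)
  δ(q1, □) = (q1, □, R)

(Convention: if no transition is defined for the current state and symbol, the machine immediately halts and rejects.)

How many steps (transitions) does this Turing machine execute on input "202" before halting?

Execution trace:
Initial: [q0]202
Step 1: δ(q0, 2) = (qA, 1, L) → [qA]□102

The machine reaches the accept state qA and halts.

The machine executed 1 step before halting.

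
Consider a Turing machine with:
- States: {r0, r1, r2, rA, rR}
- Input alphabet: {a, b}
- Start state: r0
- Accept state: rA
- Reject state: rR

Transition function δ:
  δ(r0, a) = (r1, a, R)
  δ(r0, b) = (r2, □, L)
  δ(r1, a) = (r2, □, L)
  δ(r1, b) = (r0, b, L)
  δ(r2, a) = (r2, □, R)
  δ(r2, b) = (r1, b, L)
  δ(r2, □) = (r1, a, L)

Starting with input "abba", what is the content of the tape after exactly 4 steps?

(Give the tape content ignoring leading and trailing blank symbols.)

Execution trace:
Initial: [r0]abba
Step 1: δ(r0, a) = (r1, a, R) → a[r1]bba
Step 2: δ(r1, b) = (r0, b, L) → [r0]abba
Step 3: δ(r0, a) = (r1, a, R) → a[r1]bba
Step 4: δ(r1, b) = (r0, b, L) → [r0]abba

After 4 steps, the tape (ignoring leading/trailing blanks) is: abba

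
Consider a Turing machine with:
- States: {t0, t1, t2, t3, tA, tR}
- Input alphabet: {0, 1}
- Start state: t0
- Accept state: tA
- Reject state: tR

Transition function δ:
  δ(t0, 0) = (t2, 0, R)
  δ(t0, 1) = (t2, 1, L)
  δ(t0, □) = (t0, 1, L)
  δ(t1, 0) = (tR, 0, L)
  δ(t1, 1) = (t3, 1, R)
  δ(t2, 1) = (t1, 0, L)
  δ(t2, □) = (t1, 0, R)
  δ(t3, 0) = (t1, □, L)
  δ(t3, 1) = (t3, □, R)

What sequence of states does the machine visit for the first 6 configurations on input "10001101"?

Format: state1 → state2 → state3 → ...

Execution trace:
Initial: [t0]10001101
Step 1: δ(t0, 1) = (t2, 1, L) → [t2]□10001101
Step 2: δ(t2, □) = (t1, 0, R) → 0[t1]10001101
Step 3: δ(t1, 1) = (t3, 1, R) → 01[t3]0001101
Step 4: δ(t3, 0) = (t1, □, L) → 0[t1]1□001101
Step 5: δ(t1, 1) = (t3, 1, R) → 01[t3]□001101

No transition is defined for δ(t3, □). By convention the machine halts and rejects.

State sequence: t0 → t2 → t1 → t3 → t1 → t3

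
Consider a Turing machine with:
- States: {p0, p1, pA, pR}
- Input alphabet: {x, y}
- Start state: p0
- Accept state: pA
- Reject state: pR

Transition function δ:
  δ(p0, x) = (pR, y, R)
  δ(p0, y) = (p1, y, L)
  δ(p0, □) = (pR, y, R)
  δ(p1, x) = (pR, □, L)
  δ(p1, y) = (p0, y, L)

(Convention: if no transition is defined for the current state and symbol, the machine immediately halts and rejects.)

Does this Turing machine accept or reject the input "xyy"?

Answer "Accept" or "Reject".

Execution trace:
Initial: [p0]xyy
Step 1: δ(p0, x) = (pR, y, R) → y[pR]yy

The machine reaches the reject state pR and halts.

Answer: Reject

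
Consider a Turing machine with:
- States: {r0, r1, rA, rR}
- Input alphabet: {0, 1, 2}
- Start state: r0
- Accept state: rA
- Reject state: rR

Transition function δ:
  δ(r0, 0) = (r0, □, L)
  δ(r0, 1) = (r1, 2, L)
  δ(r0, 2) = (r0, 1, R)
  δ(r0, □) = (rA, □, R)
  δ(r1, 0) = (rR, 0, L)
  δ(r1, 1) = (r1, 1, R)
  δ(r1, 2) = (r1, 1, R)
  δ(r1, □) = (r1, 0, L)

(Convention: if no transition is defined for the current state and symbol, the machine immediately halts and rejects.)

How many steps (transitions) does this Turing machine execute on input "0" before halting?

Execution trace:
Initial: [r0]0
Step 1: δ(r0, 0) = (r0, □, L) → [r0]□□
Step 2: δ(r0, □) = (rA, □, R) → □[rA]□

The machine reaches the accept state rA and halts.

The machine executed 2 steps before halting.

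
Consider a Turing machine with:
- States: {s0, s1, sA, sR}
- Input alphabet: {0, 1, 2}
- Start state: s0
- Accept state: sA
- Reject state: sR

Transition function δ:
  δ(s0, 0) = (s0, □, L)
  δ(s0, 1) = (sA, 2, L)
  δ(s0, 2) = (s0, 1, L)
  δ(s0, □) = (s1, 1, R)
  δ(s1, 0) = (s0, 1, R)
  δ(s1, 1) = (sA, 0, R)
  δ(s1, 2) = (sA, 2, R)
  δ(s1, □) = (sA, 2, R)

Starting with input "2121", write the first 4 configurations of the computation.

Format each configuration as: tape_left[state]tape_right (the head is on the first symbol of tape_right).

Transitions applied:
Step 1: δ(s0, 2) = (s0, 1, L)
Step 2: δ(s0, □) = (s1, 1, R)
Step 3: δ(s1, 1) = (sA, 0, R)

The first 4 configurations are:
[s0]2121 ⊢ [s0]□1121 ⊢ 1[s1]1121 ⊢ 10[sA]121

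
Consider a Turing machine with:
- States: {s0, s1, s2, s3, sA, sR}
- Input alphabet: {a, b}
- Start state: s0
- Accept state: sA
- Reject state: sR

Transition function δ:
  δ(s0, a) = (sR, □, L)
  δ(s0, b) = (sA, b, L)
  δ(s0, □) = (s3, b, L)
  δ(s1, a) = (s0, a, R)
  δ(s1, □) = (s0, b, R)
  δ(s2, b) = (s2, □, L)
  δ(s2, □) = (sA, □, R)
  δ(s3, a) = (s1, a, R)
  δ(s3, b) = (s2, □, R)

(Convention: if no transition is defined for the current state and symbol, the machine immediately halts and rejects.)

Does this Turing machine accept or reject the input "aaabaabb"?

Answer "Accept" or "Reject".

Execution trace:
Initial: [s0]aaabaabb
Step 1: δ(s0, a) = (sR, □, L) → [sR]□□aabaabb

The machine reaches the reject state sR and halts.

Answer: Reject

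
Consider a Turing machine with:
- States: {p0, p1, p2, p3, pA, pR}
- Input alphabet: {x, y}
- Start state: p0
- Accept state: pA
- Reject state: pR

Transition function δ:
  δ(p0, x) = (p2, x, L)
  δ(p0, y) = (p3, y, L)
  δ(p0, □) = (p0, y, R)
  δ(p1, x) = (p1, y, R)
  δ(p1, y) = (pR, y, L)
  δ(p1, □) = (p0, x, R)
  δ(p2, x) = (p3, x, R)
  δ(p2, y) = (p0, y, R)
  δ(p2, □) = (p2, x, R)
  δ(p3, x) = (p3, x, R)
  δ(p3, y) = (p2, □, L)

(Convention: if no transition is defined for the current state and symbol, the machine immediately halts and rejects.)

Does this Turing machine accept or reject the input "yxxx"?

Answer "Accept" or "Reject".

Execution trace:
Initial: [p0]yxxx
Step 1: δ(p0, y) = (p3, y, L) → [p3]□yxxx

No transition is defined for δ(p3, □). By convention the machine halts and rejects.

Answer: Reject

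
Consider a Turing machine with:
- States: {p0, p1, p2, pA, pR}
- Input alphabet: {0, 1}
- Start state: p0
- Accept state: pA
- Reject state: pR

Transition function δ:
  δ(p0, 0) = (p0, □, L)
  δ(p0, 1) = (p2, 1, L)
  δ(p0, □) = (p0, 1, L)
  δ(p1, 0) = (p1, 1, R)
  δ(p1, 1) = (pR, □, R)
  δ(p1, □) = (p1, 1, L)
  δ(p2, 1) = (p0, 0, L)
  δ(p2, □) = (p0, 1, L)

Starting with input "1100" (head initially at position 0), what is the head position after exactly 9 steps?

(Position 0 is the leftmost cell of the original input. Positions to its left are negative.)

Execution trace (head position shown):
Step 0: [p0]1100  (head at position 0)
Step 1: move left → [p2]□1100  (head at position -1)
Step 2: move left → [p0]□11100  (head at position -2)
Step 3: move left → [p0]□111100  (head at position -3)
Step 4: move left → [p0]□1111100  (head at position -4)
Step 5: move left → [p0]□11111100  (head at position -5)
Step 6: move left → [p0]□111111100  (head at position -6)
Step 7: move left → [p0]□1111111100  (head at position -7)
Step 8: move left → [p0]□11111111100  (head at position -8)
Step 9: move left → [p0]□111111111100  (head at position -9)

After 9 steps, the head is at position -9.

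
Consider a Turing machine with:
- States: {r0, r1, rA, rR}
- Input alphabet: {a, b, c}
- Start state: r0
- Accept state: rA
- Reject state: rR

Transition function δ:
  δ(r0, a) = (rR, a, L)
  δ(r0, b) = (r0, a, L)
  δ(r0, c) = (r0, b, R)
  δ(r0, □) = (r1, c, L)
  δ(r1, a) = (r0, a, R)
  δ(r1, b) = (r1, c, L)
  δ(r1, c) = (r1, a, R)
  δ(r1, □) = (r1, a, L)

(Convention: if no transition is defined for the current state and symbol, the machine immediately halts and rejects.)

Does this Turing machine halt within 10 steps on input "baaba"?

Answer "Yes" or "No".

Execution trace:
Initial: [r0]baaba
Step 1: δ(r0, b) = (r0, a, L) → [r0]□aaaba
Step 2: δ(r0, □) = (r1, c, L) → [r1]□caaaba
Step 3: δ(r1, □) = (r1, a, L) → [r1]□acaaaba
Step 4: δ(r1, □) = (r1, a, L) → [r1]□aacaaaba
Step 5: δ(r1, □) = (r1, a, L) → [r1]□aaacaaaba
Step 6: δ(r1, □) = (r1, a, L) → [r1]□aaaacaaaba
Step 7: δ(r1, □) = (r1, a, L) → [r1]□aaaaacaaaba
Step 8: δ(r1, □) = (r1, a, L) → [r1]□aaaaaacaaaba
Step 9: δ(r1, □) = (r1, a, L) → [r1]□aaaaaaacaaaba
Step 10: δ(r1, □) = (r1, a, L) → [r1]□aaaaaaaacaaaba

The machine has not reached a halting state after 10 steps.
The machine did not halt within the 10-step bound.

Answer: No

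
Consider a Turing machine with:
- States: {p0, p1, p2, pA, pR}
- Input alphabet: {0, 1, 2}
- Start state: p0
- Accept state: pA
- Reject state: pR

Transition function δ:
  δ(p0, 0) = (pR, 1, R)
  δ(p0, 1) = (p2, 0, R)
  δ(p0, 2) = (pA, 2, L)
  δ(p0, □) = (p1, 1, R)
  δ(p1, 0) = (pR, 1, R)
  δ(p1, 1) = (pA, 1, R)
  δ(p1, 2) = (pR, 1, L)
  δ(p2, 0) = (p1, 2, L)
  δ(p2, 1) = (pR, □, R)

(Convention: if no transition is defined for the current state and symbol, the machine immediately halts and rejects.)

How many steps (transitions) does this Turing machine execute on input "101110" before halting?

Execution trace:
Initial: [p0]101110
Step 1: δ(p0, 1) = (p2, 0, R) → 0[p2]01110
Step 2: δ(p2, 0) = (p1, 2, L) → [p1]021110
Step 3: δ(p1, 0) = (pR, 1, R) → 1[pR]21110

The machine reaches the reject state pR and halts.

The machine executed 3 steps before halting.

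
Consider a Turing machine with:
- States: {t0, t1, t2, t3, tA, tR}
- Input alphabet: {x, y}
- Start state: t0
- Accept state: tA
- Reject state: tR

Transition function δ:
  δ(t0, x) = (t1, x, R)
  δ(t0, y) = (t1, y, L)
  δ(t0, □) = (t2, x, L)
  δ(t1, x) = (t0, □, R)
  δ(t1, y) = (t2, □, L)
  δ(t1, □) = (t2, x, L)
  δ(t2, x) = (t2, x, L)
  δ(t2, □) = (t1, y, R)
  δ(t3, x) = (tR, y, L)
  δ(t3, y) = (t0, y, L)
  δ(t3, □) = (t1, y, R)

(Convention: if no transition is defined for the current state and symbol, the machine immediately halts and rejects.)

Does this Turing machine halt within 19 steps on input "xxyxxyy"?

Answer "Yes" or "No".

Execution trace:
Initial: [t0]xxyxxyy
Step 1: δ(t0, x) = (t1, x, R) → x[t1]xyxxyy
Step 2: δ(t1, x) = (t0, □, R) → x□[t0]yxxyy
Step 3: δ(t0, y) = (t1, y, L) → x[t1]□yxxyy
Step 4: δ(t1, □) = (t2, x, L) → [t2]xxyxxyy
Step 5: δ(t2, x) = (t2, x, L) → [t2]□xxyxxyy
Step 6: δ(t2, □) = (t1, y, R) → y[t1]xxyxxyy
Step 7: δ(t1, x) = (t0, □, R) → y□[t0]xyxxyy
Step 8: δ(t0, x) = (t1, x, R) → y□x[t1]yxxyy
Step 9: δ(t1, y) = (t2, □, L) → y□[t2]x□xxyy
Step 10: δ(t2, x) = (t2, x, L) → y[t2]□x□xxyy
Step 11: δ(t2, □) = (t1, y, R) → yy[t1]x□xxyy
Step 12: δ(t1, x) = (t0, □, R) → yy□[t0]□xxyy
Step 13: δ(t0, □) = (t2, x, L) → yy[t2]□xxxyy
Step 14: δ(t2, □) = (t1, y, R) → yyy[t1]xxxyy
Step 15: δ(t1, x) = (t0, □, R) → yyy□[t0]xxyy
Step 16: δ(t0, x) = (t1, x, R) → yyy□x[t1]xyy
Step 17: δ(t1, x) = (t0, □, R) → yyy□x□[t0]yy
Step 18: δ(t0, y) = (t1, y, L) → yyy□x[t1]□yy
Step 19: δ(t1, □) = (t2, x, L) → yyy□[t2]xxyy

The machine has not reached a halting state after 19 steps.
The machine did not halt within the 19-step bound.

Answer: No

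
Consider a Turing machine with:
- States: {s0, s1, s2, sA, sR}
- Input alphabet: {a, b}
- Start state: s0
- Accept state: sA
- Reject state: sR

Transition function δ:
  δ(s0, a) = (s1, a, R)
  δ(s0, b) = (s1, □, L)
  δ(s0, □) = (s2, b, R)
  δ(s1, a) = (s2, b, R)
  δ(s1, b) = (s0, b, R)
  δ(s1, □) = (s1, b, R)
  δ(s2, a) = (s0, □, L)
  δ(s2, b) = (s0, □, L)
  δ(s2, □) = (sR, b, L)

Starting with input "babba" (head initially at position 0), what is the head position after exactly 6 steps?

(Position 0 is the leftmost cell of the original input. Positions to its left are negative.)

Execution trace (head position shown):
Step 0: [s0]babba  (head at position 0)
Step 1: move left → [s1]□□abba  (head at position -1)
Step 2: move right → b[s1]□abba  (head at position 0)
Step 3: move right → bb[s1]abba  (head at position 1)
Step 4: move right → bbb[s2]bba  (head at position 2)
Step 5: move left → bb[s0]b□ba  (head at position 1)
Step 6: move left → b[s1]b□□ba  (head at position 0)

After 6 steps, the head is at position 0.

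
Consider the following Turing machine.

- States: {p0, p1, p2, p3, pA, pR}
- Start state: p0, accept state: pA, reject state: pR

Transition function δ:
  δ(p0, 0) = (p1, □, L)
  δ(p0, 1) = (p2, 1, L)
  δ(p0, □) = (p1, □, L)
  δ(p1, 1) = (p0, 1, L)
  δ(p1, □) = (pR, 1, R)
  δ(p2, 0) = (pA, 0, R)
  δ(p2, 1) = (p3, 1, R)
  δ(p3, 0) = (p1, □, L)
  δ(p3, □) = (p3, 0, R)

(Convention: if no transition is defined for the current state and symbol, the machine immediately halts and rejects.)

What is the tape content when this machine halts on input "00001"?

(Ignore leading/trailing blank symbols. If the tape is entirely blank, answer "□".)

Execution trace:
Initial: [p0]00001
Step 1: δ(p0, 0) = (p1, □, L) → [p1]□□0001
Step 2: δ(p1, □) = (pR, 1, R) → 1[pR]□0001

The machine reaches the reject state pR and halts.

Final tape (ignoring leading/trailing blanks): 1□0001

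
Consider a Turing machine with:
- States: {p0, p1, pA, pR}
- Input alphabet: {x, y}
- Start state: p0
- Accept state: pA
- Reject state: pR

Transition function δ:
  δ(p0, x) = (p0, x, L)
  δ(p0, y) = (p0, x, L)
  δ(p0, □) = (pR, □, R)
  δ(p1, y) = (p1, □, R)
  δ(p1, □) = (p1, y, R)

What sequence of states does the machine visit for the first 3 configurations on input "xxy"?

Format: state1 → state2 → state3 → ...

Execution trace:
Initial: [p0]xxy
Step 1: δ(p0, x) = (p0, x, L) → [p0]□xxy
Step 2: δ(p0, □) = (pR, □, R) → □[pR]xxy

The machine reaches the reject state pR and halts.

State sequence: p0 → p0 → pR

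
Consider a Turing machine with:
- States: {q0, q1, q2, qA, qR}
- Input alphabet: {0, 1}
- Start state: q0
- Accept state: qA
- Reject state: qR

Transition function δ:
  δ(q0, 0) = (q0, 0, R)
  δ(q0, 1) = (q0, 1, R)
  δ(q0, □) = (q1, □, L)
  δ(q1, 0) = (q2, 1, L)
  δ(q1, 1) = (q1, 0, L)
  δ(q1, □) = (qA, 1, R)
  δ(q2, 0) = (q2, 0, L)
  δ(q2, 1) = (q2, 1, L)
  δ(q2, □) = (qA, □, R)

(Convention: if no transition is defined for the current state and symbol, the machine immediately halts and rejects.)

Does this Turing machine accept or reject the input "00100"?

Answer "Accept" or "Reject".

Execution trace:
Initial: [q0]00100
Step 1: δ(q0, 0) = (q0, 0, R) → 0[q0]0100
Step 2: δ(q0, 0) = (q0, 0, R) → 00[q0]100
Step 3: δ(q0, 1) = (q0, 1, R) → 001[q0]00
Step 4: δ(q0, 0) = (q0, 0, R) → 0010[q0]0
Step 5: δ(q0, 0) = (q0, 0, R) → 00100[q0]□
Step 6: δ(q0, □) = (q1, □, L) → 0010[q1]0□
Step 7: δ(q1, 0) = (q2, 1, L) → 001[q2]01□
Step 8: δ(q2, 0) = (q2, 0, L) → 00[q2]101□
Step 9: δ(q2, 1) = (q2, 1, L) → 0[q2]0101□
Step 10: δ(q2, 0) = (q2, 0, L) → [q2]00101□
Step 11: δ(q2, 0) = (q2, 0, L) → [q2]□00101□
Step 12: δ(q2, □) = (qA, □, R) → □[qA]00101□

The machine reaches the accept state qA and halts.

Answer: Accept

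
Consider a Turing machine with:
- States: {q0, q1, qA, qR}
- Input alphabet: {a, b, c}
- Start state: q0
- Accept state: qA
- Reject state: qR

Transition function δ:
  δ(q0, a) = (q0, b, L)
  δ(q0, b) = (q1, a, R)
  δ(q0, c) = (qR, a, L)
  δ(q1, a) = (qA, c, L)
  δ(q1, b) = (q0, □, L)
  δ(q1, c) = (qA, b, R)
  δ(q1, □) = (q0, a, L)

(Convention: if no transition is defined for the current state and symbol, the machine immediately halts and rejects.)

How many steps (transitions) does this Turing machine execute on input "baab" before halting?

Execution trace:
Initial: [q0]baab
Step 1: δ(q0, b) = (q1, a, R) → a[q1]aab
Step 2: δ(q1, a) = (qA, c, L) → [qA]acab

The machine reaches the accept state qA and halts.

The machine executed 2 steps before halting.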